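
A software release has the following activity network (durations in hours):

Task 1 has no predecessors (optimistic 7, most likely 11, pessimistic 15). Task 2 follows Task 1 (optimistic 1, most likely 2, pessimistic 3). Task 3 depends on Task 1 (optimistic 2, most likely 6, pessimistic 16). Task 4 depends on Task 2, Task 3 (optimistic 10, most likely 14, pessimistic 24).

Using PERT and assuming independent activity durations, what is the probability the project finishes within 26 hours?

0.025

te_Task 1 = (7 + 4·11 + 15)/6 = 66/6 = 11; σ²_Task 1 = ((15−7)/6)² = 1.778
te_Task 2 = (1 + 4·2 + 3)/6 = 12/6 = 2; σ²_Task 2 = ((3−1)/6)² = 0.111
te_Task 3 = (2 + 4·6 + 16)/6 = 42/6 = 7; σ²_Task 3 = ((16−2)/6)² = 5.444
te_Task 4 = (10 + 4·14 + 24)/6 = 90/6 = 15; σ²_Task 4 = ((24−10)/6)² = 5.444

Forward pass:
ES_Task 1 = 0; EF_Task 1 = 11
ES_Task 2 = 11; EF_Task 2 = 11+2 = 13
ES_Task 3 = 11; EF_Task 3 = 11+7 = 18
ES_Task 4 = max(EF_Task 2=13, EF_Task 3=18) = 18; EF_Task 4 = 18+15 = 33
Expected project duration μ = 33 hours. Critical path: Task 1 → Task 3 → Task 4.

Variance along critical path = 1.778 + 5.444 + 5.444 = 12.667; σ = √12.667 = 3.559 hours.
Z = (26 − 33) / 3.559 = -1.967
P(T ≤ 26) = Φ(-1.967) ≈ 0.025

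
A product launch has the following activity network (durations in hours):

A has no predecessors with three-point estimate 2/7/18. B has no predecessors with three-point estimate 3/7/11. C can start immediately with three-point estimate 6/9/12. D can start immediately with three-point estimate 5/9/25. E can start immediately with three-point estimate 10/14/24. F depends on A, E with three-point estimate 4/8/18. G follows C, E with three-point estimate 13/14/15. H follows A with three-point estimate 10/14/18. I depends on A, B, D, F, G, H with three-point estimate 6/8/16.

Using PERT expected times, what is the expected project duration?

38 hours

te_A = (2 + 4·7 + 18)/6 = 48/6 = 8
te_B = (3 + 4·7 + 11)/6 = 42/6 = 7
te_C = (6 + 4·9 + 12)/6 = 54/6 = 9
te_D = (5 + 4·9 + 25)/6 = 66/6 = 11
te_E = (10 + 4·14 + 24)/6 = 90/6 = 15
te_F = (4 + 4·8 + 18)/6 = 54/6 = 9
te_G = (13 + 4·14 + 15)/6 = 84/6 = 14
te_H = (10 + 4·14 + 18)/6 = 84/6 = 14
te_I = (6 + 4·8 + 16)/6 = 54/6 = 9

Forward pass:
ES_A = 0; EF_A = 8
ES_B = 0; EF_B = 7
ES_C = 0; EF_C = 9
ES_D = 0; EF_D = 11
ES_E = 0; EF_E = 15
ES_F = max(EF_A=8, EF_E=15) = 15; EF_F = 15+9 = 24
ES_G = max(EF_C=9, EF_E=15) = 15; EF_G = 15+14 = 29
ES_H = 8; EF_H = 8+14 = 22
ES_I = max(EF_A=8, EF_B=7, EF_D=11, EF_F=24, EF_G=29, EF_H=22) = 29; EF_I = 29+9 = 38
Expected project duration μ = 38 hours. Critical path: E → G → I.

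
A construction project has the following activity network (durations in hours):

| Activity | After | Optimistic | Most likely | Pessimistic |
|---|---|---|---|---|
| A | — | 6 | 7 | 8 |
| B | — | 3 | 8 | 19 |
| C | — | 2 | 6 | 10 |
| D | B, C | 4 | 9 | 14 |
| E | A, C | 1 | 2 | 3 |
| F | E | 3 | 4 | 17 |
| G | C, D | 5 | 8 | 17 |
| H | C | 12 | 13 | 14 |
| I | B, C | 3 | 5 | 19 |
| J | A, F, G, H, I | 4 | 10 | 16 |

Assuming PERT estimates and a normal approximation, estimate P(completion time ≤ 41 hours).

0.828

te_A = (6 + 4·7 + 8)/6 = 42/6 = 7; σ²_A = ((8−6)/6)² = 0.111
te_B = (3 + 4·8 + 19)/6 = 54/6 = 9; σ²_B = ((19−3)/6)² = 7.111
te_C = (2 + 4·6 + 10)/6 = 36/6 = 6; σ²_C = ((10−2)/6)² = 1.778
te_D = (4 + 4·9 + 14)/6 = 54/6 = 9; σ²_D = ((14−4)/6)² = 2.778
te_E = (1 + 4·2 + 3)/6 = 12/6 = 2; σ²_E = ((3−1)/6)² = 0.111
te_F = (3 + 4·4 + 17)/6 = 36/6 = 6; σ²_F = ((17−3)/6)² = 5.444
te_G = (5 + 4·8 + 17)/6 = 54/6 = 9; σ²_G = ((17−5)/6)² = 4.000
te_H = (12 + 4·13 + 14)/6 = 78/6 = 13; σ²_H = ((14−12)/6)² = 0.111
te_I = (3 + 4·5 + 19)/6 = 42/6 = 7; σ²_I = ((19−3)/6)² = 7.111
te_J = (4 + 4·10 + 16)/6 = 60/6 = 10; σ²_J = ((16−4)/6)² = 4.000

Forward pass:
ES_A = 0; EF_A = 7
ES_B = 0; EF_B = 9
ES_C = 0; EF_C = 6
ES_D = max(EF_B=9, EF_C=6) = 9; EF_D = 9+9 = 18
ES_E = max(EF_A=7, EF_C=6) = 7; EF_E = 7+2 = 9
ES_F = 9; EF_F = 9+6 = 15
ES_G = max(EF_C=6, EF_D=18) = 18; EF_G = 18+9 = 27
ES_H = 6; EF_H = 6+13 = 19
ES_I = max(EF_B=9, EF_C=6) = 9; EF_I = 9+7 = 16
ES_J = max(EF_A=7, EF_F=15, EF_G=27, EF_H=19, EF_I=16) = 27; EF_J = 27+10 = 37
Expected project duration μ = 37 hours. Critical path: B → D → G → J.

Variance along critical path = 7.111 + 2.778 + 4.000 + 4.000 = 17.889; σ = √17.889 = 4.230 hours.
Z = (41 − 37) / 4.230 = 0.946
P(T ≤ 41) = Φ(0.946) ≈ 0.828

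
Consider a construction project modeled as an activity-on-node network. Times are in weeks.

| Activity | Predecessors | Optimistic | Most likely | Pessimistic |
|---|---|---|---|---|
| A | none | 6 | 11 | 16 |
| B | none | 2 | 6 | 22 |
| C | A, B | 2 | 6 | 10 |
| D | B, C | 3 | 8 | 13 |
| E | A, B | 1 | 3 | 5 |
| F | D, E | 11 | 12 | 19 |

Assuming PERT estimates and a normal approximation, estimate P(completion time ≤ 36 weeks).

0.254

te_A = (6 + 4·11 + 16)/6 = 66/6 = 11; σ²_A = ((16−6)/6)² = 2.778
te_B = (2 + 4·6 + 22)/6 = 48/6 = 8; σ²_B = ((22−2)/6)² = 11.111
te_C = (2 + 4·6 + 10)/6 = 36/6 = 6; σ²_C = ((10−2)/6)² = 1.778
te_D = (3 + 4·8 + 13)/6 = 48/6 = 8; σ²_D = ((13−3)/6)² = 2.778
te_E = (1 + 4·3 + 5)/6 = 18/6 = 3; σ²_E = ((5−1)/6)² = 0.444
te_F = (11 + 4·12 + 19)/6 = 78/6 = 13; σ²_F = ((19−11)/6)² = 1.778

Forward pass:
ES_A = 0; EF_A = 11
ES_B = 0; EF_B = 8
ES_C = max(EF_A=11, EF_B=8) = 11; EF_C = 11+6 = 17
ES_D = max(EF_B=8, EF_C=17) = 17; EF_D = 17+8 = 25
ES_E = max(EF_A=11, EF_B=8) = 11; EF_E = 11+3 = 14
ES_F = max(EF_D=25, EF_E=14) = 25; EF_F = 25+13 = 38
Expected project duration μ = 38 weeks. Critical path: A → C → D → F.

Variance along critical path = 2.778 + 1.778 + 2.778 + 1.778 = 9.111; σ = √9.111 = 3.018 weeks.
Z = (36 − 38) / 3.018 = -0.663
P(T ≤ 36) = Φ(-0.663) ≈ 0.254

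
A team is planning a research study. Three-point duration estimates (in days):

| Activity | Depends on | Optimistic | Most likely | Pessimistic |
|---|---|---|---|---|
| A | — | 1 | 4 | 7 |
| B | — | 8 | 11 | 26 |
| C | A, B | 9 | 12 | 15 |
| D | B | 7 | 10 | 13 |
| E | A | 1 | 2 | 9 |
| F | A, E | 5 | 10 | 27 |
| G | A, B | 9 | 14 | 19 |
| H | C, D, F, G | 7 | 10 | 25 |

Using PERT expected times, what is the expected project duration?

te_A = (1 + 4·4 + 7)/6 = 24/6 = 4
te_B = (8 + 4·11 + 26)/6 = 78/6 = 13
te_C = (9 + 4·12 + 15)/6 = 72/6 = 12
te_D = (7 + 4·10 + 13)/6 = 60/6 = 10
te_E = (1 + 4·2 + 9)/6 = 18/6 = 3
te_F = (5 + 4·10 + 27)/6 = 72/6 = 12
te_G = (9 + 4·14 + 19)/6 = 84/6 = 14
te_H = (7 + 4·10 + 25)/6 = 72/6 = 12

Forward pass:
ES_A = 0; EF_A = 4
ES_B = 0; EF_B = 13
ES_C = max(EF_A=4, EF_B=13) = 13; EF_C = 13+12 = 25
ES_D = 13; EF_D = 13+10 = 23
ES_E = 4; EF_E = 4+3 = 7
ES_F = max(EF_A=4, EF_E=7) = 7; EF_F = 7+12 = 19
ES_G = max(EF_A=4, EF_B=13) = 13; EF_G = 13+14 = 27
ES_H = max(EF_C=25, EF_D=23, EF_F=19, EF_G=27) = 27; EF_H = 27+12 = 39
Expected project duration μ = 39 days. Critical path: B → G → H.

39 days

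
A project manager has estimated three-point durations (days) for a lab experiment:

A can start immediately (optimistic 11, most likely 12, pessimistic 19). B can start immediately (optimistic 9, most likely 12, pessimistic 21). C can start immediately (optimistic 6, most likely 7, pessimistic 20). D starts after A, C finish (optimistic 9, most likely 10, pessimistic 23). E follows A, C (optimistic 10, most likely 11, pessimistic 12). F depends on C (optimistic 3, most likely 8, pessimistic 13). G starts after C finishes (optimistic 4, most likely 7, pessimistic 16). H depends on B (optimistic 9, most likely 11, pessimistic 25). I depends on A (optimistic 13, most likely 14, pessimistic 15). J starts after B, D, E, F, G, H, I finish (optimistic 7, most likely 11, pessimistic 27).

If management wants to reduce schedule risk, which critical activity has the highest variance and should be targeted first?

J

te_A = (11 + 4·12 + 19)/6 = 78/6 = 13; σ²_A = ((19−11)/6)² = 1.778
te_B = (9 + 4·12 + 21)/6 = 78/6 = 13; σ²_B = ((21−9)/6)² = 4.000
te_C = (6 + 4·7 + 20)/6 = 54/6 = 9; σ²_C = ((20−6)/6)² = 5.444
te_D = (9 + 4·10 + 23)/6 = 72/6 = 12; σ²_D = ((23−9)/6)² = 5.444
te_E = (10 + 4·11 + 12)/6 = 66/6 = 11; σ²_E = ((12−10)/6)² = 0.111
te_F = (3 + 4·8 + 13)/6 = 48/6 = 8; σ²_F = ((13−3)/6)² = 2.778
te_G = (4 + 4·7 + 16)/6 = 48/6 = 8; σ²_G = ((16−4)/6)² = 4.000
te_H = (9 + 4·11 + 25)/6 = 78/6 = 13; σ²_H = ((25−9)/6)² = 7.111
te_I = (13 + 4·14 + 15)/6 = 84/6 = 14; σ²_I = ((15−13)/6)² = 0.111
te_J = (7 + 4·11 + 27)/6 = 78/6 = 13; σ²_J = ((27−7)/6)² = 11.111

Forward pass:
ES_A = 0; EF_A = 13
ES_B = 0; EF_B = 13
ES_C = 0; EF_C = 9
ES_D = max(EF_A=13, EF_C=9) = 13; EF_D = 13+12 = 25
ES_E = max(EF_A=13, EF_C=9) = 13; EF_E = 13+11 = 24
ES_F = 9; EF_F = 9+8 = 17
ES_G = 9; EF_G = 9+8 = 17
ES_H = 13; EF_H = 13+13 = 26
ES_I = 13; EF_I = 13+14 = 27
ES_J = max(EF_B=13, EF_D=25, EF_E=24, EF_F=17, EF_G=17, EF_H=26, EF_I=27) = 27; EF_J = 27+13 = 40
Expected project duration μ = 40 days. Critical path: A → I → J.

Variances on critical path: σ²_A=1.778, σ²_I=0.111, σ²_J=11.111.
Largest is σ²_J = 11.111.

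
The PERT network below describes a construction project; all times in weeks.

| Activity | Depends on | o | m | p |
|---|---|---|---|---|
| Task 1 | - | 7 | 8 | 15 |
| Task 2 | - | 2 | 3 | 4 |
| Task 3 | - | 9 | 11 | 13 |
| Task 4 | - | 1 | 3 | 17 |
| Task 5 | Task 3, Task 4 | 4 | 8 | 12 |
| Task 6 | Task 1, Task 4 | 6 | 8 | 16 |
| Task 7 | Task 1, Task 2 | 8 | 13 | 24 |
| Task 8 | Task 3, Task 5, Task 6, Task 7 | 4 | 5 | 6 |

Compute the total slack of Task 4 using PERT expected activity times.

te_Task 1 = (7 + 4·8 + 15)/6 = 54/6 = 9
te_Task 2 = (2 + 4·3 + 4)/6 = 18/6 = 3
te_Task 3 = (9 + 4·11 + 13)/6 = 66/6 = 11
te_Task 4 = (1 + 4·3 + 17)/6 = 30/6 = 5
te_Task 5 = (4 + 4·8 + 12)/6 = 48/6 = 8
te_Task 6 = (6 + 4·8 + 16)/6 = 54/6 = 9
te_Task 7 = (8 + 4·13 + 24)/6 = 84/6 = 14
te_Task 8 = (4 + 4·5 + 6)/6 = 30/6 = 5

Forward pass:
ES_Task 1 = 0; EF_Task 1 = 9
ES_Task 2 = 0; EF_Task 2 = 3
ES_Task 3 = 0; EF_Task 3 = 11
ES_Task 4 = 0; EF_Task 4 = 5
ES_Task 5 = max(EF_Task 3=11, EF_Task 4=5) = 11; EF_Task 5 = 11+8 = 19
ES_Task 6 = max(EF_Task 1=9, EF_Task 4=5) = 9; EF_Task 6 = 9+9 = 18
ES_Task 7 = max(EF_Task 1=9, EF_Task 2=3) = 9; EF_Task 7 = 9+14 = 23
ES_Task 8 = max(EF_Task 3=11, EF_Task 5=19, EF_Task 6=18, EF_Task 7=23) = 23; EF_Task 8 = 23+5 = 28
Expected project duration μ = 28 weeks. Critical path: Task 1 → Task 7 → Task 8.

Backward pass:
LF_Task 8 = 28; LS_Task 8 = 28−5 = 23
LF_Task 7 = LS_Task 8 = 23; LS_Task 7 = 23−14 = 9
LF_Task 6 = LS_Task 8 = 23; LS_Task 6 = 23−9 = 14
LF_Task 5 = LS_Task 8 = 23; LS_Task 5 = 23−8 = 15
LF_Task 4 = min(LS_Task 5=15, LS_Task 6=14) = 14; LS_Task 4 = 14−5 = 9
LF_Task 3 = min(LS_Task 5=15, LS_Task 8=23) = 15; LS_Task 3 = 15−11 = 4
LF_Task 2 = LS_Task 7 = 9; LS_Task 2 = 9−3 = 6
LF_Task 1 = min(LS_Task 6=14, LS_Task 7=9) = 9; LS_Task 1 = 9−9 = 0
Slack_Task 4 = LS_Task 4 − ES_Task 4 = 9 − 0 = 9

9 weeks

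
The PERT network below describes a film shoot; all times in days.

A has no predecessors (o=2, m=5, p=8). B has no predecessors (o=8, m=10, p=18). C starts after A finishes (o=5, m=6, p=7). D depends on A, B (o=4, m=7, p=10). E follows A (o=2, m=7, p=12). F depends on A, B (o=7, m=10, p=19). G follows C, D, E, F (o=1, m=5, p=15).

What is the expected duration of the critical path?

28 days

te_A = (2 + 4·5 + 8)/6 = 30/6 = 5
te_B = (8 + 4·10 + 18)/6 = 66/6 = 11
te_C = (5 + 4·6 + 7)/6 = 36/6 = 6
te_D = (4 + 4·7 + 10)/6 = 42/6 = 7
te_E = (2 + 4·7 + 12)/6 = 42/6 = 7
te_F = (7 + 4·10 + 19)/6 = 66/6 = 11
te_G = (1 + 4·5 + 15)/6 = 36/6 = 6

Forward pass:
ES_A = 0; EF_A = 5
ES_B = 0; EF_B = 11
ES_C = 5; EF_C = 5+6 = 11
ES_D = max(EF_A=5, EF_B=11) = 11; EF_D = 11+7 = 18
ES_E = 5; EF_E = 5+7 = 12
ES_F = max(EF_A=5, EF_B=11) = 11; EF_F = 11+11 = 22
ES_G = max(EF_C=11, EF_D=18, EF_E=12, EF_F=22) = 22; EF_G = 22+6 = 28
Expected project duration μ = 28 days. Critical path: B → F → G.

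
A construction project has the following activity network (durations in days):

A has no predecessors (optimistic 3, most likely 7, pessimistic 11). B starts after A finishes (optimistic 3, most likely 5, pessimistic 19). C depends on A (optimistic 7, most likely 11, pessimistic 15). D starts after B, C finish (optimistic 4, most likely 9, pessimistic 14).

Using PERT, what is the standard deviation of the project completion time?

te_A = (3 + 4·7 + 11)/6 = 42/6 = 7; σ²_A = ((11−3)/6)² = 1.778
te_B = (3 + 4·5 + 19)/6 = 42/6 = 7; σ²_B = ((19−3)/6)² = 7.111
te_C = (7 + 4·11 + 15)/6 = 66/6 = 11; σ²_C = ((15−7)/6)² = 1.778
te_D = (4 + 4·9 + 14)/6 = 54/6 = 9; σ²_D = ((14−4)/6)² = 2.778

Forward pass:
ES_A = 0; EF_A = 7
ES_B = 7; EF_B = 7+7 = 14
ES_C = 7; EF_C = 7+11 = 18
ES_D = max(EF_B=14, EF_C=18) = 18; EF_D = 18+9 = 27
Expected project duration μ = 27 days. Critical path: A → C → D.

Variance along critical path = 1.778 + 1.778 + 2.778 = 6.333
σ = √6.333 = 2.517 days

2.52 days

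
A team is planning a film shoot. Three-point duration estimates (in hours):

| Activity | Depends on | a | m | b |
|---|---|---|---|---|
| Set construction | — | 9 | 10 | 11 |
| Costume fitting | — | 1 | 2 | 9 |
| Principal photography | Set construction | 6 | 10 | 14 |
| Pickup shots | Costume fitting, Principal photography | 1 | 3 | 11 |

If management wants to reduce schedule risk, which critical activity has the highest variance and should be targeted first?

Pickup shots

te_Set construction = (9 + 4·10 + 11)/6 = 60/6 = 10; σ²_Set construction = ((11−9)/6)² = 0.111
te_Costume fitting = (1 + 4·2 + 9)/6 = 18/6 = 3; σ²_Costume fitting = ((9−1)/6)² = 1.778
te_Principal photography = (6 + 4·10 + 14)/6 = 60/6 = 10; σ²_Principal photography = ((14−6)/6)² = 1.778
te_Pickup shots = (1 + 4·3 + 11)/6 = 24/6 = 4; σ²_Pickup shots = ((11−1)/6)² = 2.778

Forward pass:
ES_Set construction = 0; EF_Set construction = 10
ES_Costume fitting = 0; EF_Costume fitting = 3
ES_Principal photography = 10; EF_Principal photography = 10+10 = 20
ES_Pickup shots = max(EF_Costume fitting=3, EF_Principal photography=20) = 20; EF_Pickup shots = 20+4 = 24
Expected project duration μ = 24 hours. Critical path: Set construction → Principal photography → Pickup shots.

Variances on critical path: σ²_Set construction=0.111, σ²_Principal photography=1.778, σ²_Pickup shots=2.778.
Largest is σ²_Pickup shots = 2.778.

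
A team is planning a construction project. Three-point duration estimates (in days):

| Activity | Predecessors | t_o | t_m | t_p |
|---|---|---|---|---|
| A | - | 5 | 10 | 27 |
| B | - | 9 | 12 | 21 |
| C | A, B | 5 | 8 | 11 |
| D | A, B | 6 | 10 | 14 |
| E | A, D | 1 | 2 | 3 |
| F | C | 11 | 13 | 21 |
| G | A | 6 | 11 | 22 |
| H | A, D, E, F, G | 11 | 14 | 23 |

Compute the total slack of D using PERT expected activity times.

10 days

te_A = (5 + 4·10 + 27)/6 = 72/6 = 12
te_B = (9 + 4·12 + 21)/6 = 78/6 = 13
te_C = (5 + 4·8 + 11)/6 = 48/6 = 8
te_D = (6 + 4·10 + 14)/6 = 60/6 = 10
te_E = (1 + 4·2 + 3)/6 = 12/6 = 2
te_F = (11 + 4·13 + 21)/6 = 84/6 = 14
te_G = (6 + 4·11 + 22)/6 = 72/6 = 12
te_H = (11 + 4·14 + 23)/6 = 90/6 = 15

Forward pass:
ES_A = 0; EF_A = 12
ES_B = 0; EF_B = 13
ES_C = max(EF_A=12, EF_B=13) = 13; EF_C = 13+8 = 21
ES_D = max(EF_A=12, EF_B=13) = 13; EF_D = 13+10 = 23
ES_E = max(EF_A=12, EF_D=23) = 23; EF_E = 23+2 = 25
ES_F = 21; EF_F = 21+14 = 35
ES_G = 12; EF_G = 12+12 = 24
ES_H = max(EF_A=12, EF_D=23, EF_E=25, EF_F=35, EF_G=24) = 35; EF_H = 35+15 = 50
Expected project duration μ = 50 days. Critical path: B → C → F → H.

Backward pass:
LF_H = 50; LS_H = 50−15 = 35
LF_G = LS_H = 35; LS_G = 35−12 = 23
LF_F = LS_H = 35; LS_F = 35−14 = 21
LF_E = LS_H = 35; LS_E = 35−2 = 33
LF_D = min(LS_E=33, LS_H=35) = 33; LS_D = 33−10 = 23
LF_C = LS_F = 21; LS_C = 21−8 = 13
LF_B = min(LS_C=13, LS_D=23) = 13; LS_B = 13−13 = 0
LF_A = min(LS_C=13, LS_D=23, LS_E=33, LS_G=23, LS_H=35) = 13; LS_A = 13−12 = 1
Slack_D = LS_D − ES_D = 23 − 13 = 10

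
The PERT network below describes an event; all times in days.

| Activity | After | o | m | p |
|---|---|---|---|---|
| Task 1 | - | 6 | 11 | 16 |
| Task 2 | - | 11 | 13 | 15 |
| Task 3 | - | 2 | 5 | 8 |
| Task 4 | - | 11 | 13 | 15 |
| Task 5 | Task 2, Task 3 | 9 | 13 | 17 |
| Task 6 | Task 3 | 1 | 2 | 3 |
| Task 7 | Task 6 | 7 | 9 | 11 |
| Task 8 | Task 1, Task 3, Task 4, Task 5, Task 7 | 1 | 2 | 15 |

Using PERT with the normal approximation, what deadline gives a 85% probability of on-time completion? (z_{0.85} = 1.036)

32.9 days

te_Task 1 = (6 + 4·11 + 16)/6 = 66/6 = 11; σ²_Task 1 = ((16−6)/6)² = 2.778
te_Task 2 = (11 + 4·13 + 15)/6 = 78/6 = 13; σ²_Task 2 = ((15−11)/6)² = 0.444
te_Task 3 = (2 + 4·5 + 8)/6 = 30/6 = 5; σ²_Task 3 = ((8−2)/6)² = 1.000
te_Task 4 = (11 + 4·13 + 15)/6 = 78/6 = 13; σ²_Task 4 = ((15−11)/6)² = 0.444
te_Task 5 = (9 + 4·13 + 17)/6 = 78/6 = 13; σ²_Task 5 = ((17−9)/6)² = 1.778
te_Task 6 = (1 + 4·2 + 3)/6 = 12/6 = 2; σ²_Task 6 = ((3−1)/6)² = 0.111
te_Task 7 = (7 + 4·9 + 11)/6 = 54/6 = 9; σ²_Task 7 = ((11−7)/6)² = 0.444
te_Task 8 = (1 + 4·2 + 15)/6 = 24/6 = 4; σ²_Task 8 = ((15−1)/6)² = 5.444

Forward pass:
ES_Task 1 = 0; EF_Task 1 = 11
ES_Task 2 = 0; EF_Task 2 = 13
ES_Task 3 = 0; EF_Task 3 = 5
ES_Task 4 = 0; EF_Task 4 = 13
ES_Task 5 = max(EF_Task 2=13, EF_Task 3=5) = 13; EF_Task 5 = 13+13 = 26
ES_Task 6 = 5; EF_Task 6 = 5+2 = 7
ES_Task 7 = 7; EF_Task 7 = 7+9 = 16
ES_Task 8 = max(EF_Task 1=11, EF_Task 3=5, EF_Task 4=13, EF_Task 5=26, EF_Task 7=16) = 26; EF_Task 8 = 26+4 = 30
Expected project duration μ = 30 days. Critical path: Task 2 → Task 5 → Task 8.

Variance along critical path = 0.444 + 1.778 + 5.444 = 7.667; σ = 2.769 days.
D = μ + z·σ = 30 + 1.036·2.769 = 32.9 days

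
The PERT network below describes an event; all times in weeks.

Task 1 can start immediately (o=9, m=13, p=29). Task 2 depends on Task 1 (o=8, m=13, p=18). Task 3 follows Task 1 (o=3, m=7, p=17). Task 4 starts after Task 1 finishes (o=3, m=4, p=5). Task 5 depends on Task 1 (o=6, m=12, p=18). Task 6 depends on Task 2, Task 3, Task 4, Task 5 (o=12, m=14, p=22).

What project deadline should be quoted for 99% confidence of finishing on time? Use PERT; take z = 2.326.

te_Task 1 = (9 + 4·13 + 29)/6 = 90/6 = 15; σ²_Task 1 = ((29−9)/6)² = 11.111
te_Task 2 = (8 + 4·13 + 18)/6 = 78/6 = 13; σ²_Task 2 = ((18−8)/6)² = 2.778
te_Task 3 = (3 + 4·7 + 17)/6 = 48/6 = 8; σ²_Task 3 = ((17−3)/6)² = 5.444
te_Task 4 = (3 + 4·4 + 5)/6 = 24/6 = 4; σ²_Task 4 = ((5−3)/6)² = 0.111
te_Task 5 = (6 + 4·12 + 18)/6 = 72/6 = 12; σ²_Task 5 = ((18−6)/6)² = 4.000
te_Task 6 = (12 + 4·14 + 22)/6 = 90/6 = 15; σ²_Task 6 = ((22−12)/6)² = 2.778

Forward pass:
ES_Task 1 = 0; EF_Task 1 = 15
ES_Task 2 = 15; EF_Task 2 = 15+13 = 28
ES_Task 3 = 15; EF_Task 3 = 15+8 = 23
ES_Task 4 = 15; EF_Task 4 = 15+4 = 19
ES_Task 5 = 15; EF_Task 5 = 15+12 = 27
ES_Task 6 = max(EF_Task 2=28, EF_Task 3=23, EF_Task 4=19, EF_Task 5=27) = 28; EF_Task 6 = 28+15 = 43
Expected project duration μ = 43 weeks. Critical path: Task 1 → Task 2 → Task 6.

Variance along critical path = 11.111 + 2.778 + 2.778 = 16.667; σ = 4.082 weeks.
D = μ + z·σ = 43 + 2.326·4.082 = 52.5 weeks

52.5 weeks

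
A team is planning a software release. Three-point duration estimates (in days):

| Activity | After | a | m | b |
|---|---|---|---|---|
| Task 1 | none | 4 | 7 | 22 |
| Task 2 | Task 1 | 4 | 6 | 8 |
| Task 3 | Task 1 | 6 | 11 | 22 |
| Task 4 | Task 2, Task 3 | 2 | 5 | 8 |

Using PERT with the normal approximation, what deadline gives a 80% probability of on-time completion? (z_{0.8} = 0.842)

29.5 days

te_Task 1 = (4 + 4·7 + 22)/6 = 54/6 = 9; σ²_Task 1 = ((22−4)/6)² = 9.000
te_Task 2 = (4 + 4·6 + 8)/6 = 36/6 = 6; σ²_Task 2 = ((8−4)/6)² = 0.444
te_Task 3 = (6 + 4·11 + 22)/6 = 72/6 = 12; σ²_Task 3 = ((22−6)/6)² = 7.111
te_Task 4 = (2 + 4·5 + 8)/6 = 30/6 = 5; σ²_Task 4 = ((8−2)/6)² = 1.000

Forward pass:
ES_Task 1 = 0; EF_Task 1 = 9
ES_Task 2 = 9; EF_Task 2 = 9+6 = 15
ES_Task 3 = 9; EF_Task 3 = 9+12 = 21
ES_Task 4 = max(EF_Task 2=15, EF_Task 3=21) = 21; EF_Task 4 = 21+5 = 26
Expected project duration μ = 26 days. Critical path: Task 1 → Task 3 → Task 4.

Variance along critical path = 9.000 + 7.111 + 1.000 = 17.111; σ = 4.137 days.
D = μ + z·σ = 26 + 0.842·4.137 = 29.5 days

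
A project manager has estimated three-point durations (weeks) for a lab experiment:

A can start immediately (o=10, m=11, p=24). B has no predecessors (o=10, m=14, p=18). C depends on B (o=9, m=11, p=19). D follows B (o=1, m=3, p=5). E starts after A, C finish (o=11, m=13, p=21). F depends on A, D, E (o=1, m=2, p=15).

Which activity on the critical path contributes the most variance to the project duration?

F

te_A = (10 + 4·11 + 24)/6 = 78/6 = 13; σ²_A = ((24−10)/6)² = 5.444
te_B = (10 + 4·14 + 18)/6 = 84/6 = 14; σ²_B = ((18−10)/6)² = 1.778
te_C = (9 + 4·11 + 19)/6 = 72/6 = 12; σ²_C = ((19−9)/6)² = 2.778
te_D = (1 + 4·3 + 5)/6 = 18/6 = 3; σ²_D = ((5−1)/6)² = 0.444
te_E = (11 + 4·13 + 21)/6 = 84/6 = 14; σ²_E = ((21−11)/6)² = 2.778
te_F = (1 + 4·2 + 15)/6 = 24/6 = 4; σ²_F = ((15−1)/6)² = 5.444

Forward pass:
ES_A = 0; EF_A = 13
ES_B = 0; EF_B = 14
ES_C = 14; EF_C = 14+12 = 26
ES_D = 14; EF_D = 14+3 = 17
ES_E = max(EF_A=13, EF_C=26) = 26; EF_E = 26+14 = 40
ES_F = max(EF_A=13, EF_D=17, EF_E=40) = 40; EF_F = 40+4 = 44
Expected project duration μ = 44 weeks. Critical path: B → C → E → F.

Variances on critical path: σ²_B=1.778, σ²_C=2.778, σ²_E=2.778, σ²_F=5.444.
Largest is σ²_F = 5.444.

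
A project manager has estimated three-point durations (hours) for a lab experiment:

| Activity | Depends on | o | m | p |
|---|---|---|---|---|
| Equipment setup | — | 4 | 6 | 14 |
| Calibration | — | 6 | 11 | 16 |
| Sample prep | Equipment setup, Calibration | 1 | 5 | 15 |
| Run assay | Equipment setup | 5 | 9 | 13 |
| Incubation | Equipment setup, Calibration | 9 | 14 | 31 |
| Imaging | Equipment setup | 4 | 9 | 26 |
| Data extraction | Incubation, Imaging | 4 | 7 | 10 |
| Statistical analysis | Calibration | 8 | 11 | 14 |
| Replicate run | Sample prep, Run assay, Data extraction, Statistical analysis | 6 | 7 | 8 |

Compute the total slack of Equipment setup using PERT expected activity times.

4 hours

te_Equipment setup = (4 + 4·6 + 14)/6 = 42/6 = 7
te_Calibration = (6 + 4·11 + 16)/6 = 66/6 = 11
te_Sample prep = (1 + 4·5 + 15)/6 = 36/6 = 6
te_Run assay = (5 + 4·9 + 13)/6 = 54/6 = 9
te_Incubation = (9 + 4·14 + 31)/6 = 96/6 = 16
te_Imaging = (4 + 4·9 + 26)/6 = 66/6 = 11
te_Data extraction = (4 + 4·7 + 10)/6 = 42/6 = 7
te_Statistical analysis = (8 + 4·11 + 14)/6 = 66/6 = 11
te_Replicate run = (6 + 4·7 + 8)/6 = 42/6 = 7

Forward pass:
ES_Equipment setup = 0; EF_Equipment setup = 7
ES_Calibration = 0; EF_Calibration = 11
ES_Sample prep = max(EF_Equipment setup=7, EF_Calibration=11) = 11; EF_Sample prep = 11+6 = 17
ES_Run assay = 7; EF_Run assay = 7+9 = 16
ES_Incubation = max(EF_Equipment setup=7, EF_Calibration=11) = 11; EF_Incubation = 11+16 = 27
ES_Imaging = 7; EF_Imaging = 7+11 = 18
ES_Data extraction = max(EF_Incubation=27, EF_Imaging=18) = 27; EF_Data extraction = 27+7 = 34
ES_Statistical analysis = 11; EF_Statistical analysis = 11+11 = 22
ES_Replicate run = max(EF_Sample prep=17, EF_Run assay=16, EF_Data extraction=34, EF_Statistical analysis=22) = 34; EF_Replicate run = 34+7 = 41
Expected project duration μ = 41 hours. Critical path: Calibration → Incubation → Data extraction → Replicate run.

Backward pass:
LF_Replicate run = 41; LS_Replicate run = 41−7 = 34
LF_Statistical analysis = LS_Replicate run = 34; LS_Statistical analysis = 34−11 = 23
LF_Data extraction = LS_Replicate run = 34; LS_Data extraction = 34−7 = 27
LF_Imaging = LS_Data extraction = 27; LS_Imaging = 27−11 = 16
LF_Incubation = LS_Data extraction = 27; LS_Incubation = 27−16 = 11
LF_Run assay = LS_Replicate run = 34; LS_Run assay = 34−9 = 25
LF_Sample prep = LS_Replicate run = 34; LS_Sample prep = 34−6 = 28
LF_Calibration = min(LS_Sample prep=28, LS_Incubation=11, LS_Statistical analysis=23) = 11; LS_Calibration = 11−11 = 0
LF_Equipment setup = min(LS_Sample prep=28, LS_Run assay=25, LS_Incubation=11, LS_Imaging=16) = 11; LS_Equipment setup = 11−7 = 4
Slack_Equipment setup = LS_Equipment setup − ES_Equipment setup = 4 − 0 = 4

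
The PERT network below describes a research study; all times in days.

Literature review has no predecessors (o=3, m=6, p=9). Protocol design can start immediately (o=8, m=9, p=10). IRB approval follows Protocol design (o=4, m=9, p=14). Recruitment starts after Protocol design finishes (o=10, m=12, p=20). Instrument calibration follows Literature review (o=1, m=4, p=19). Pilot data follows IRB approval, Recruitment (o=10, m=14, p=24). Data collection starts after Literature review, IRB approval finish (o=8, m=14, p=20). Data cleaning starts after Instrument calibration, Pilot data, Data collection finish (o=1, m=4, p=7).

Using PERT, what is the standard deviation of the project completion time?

te_Literature review = (3 + 4·6 + 9)/6 = 36/6 = 6; σ²_Literature review = ((9−3)/6)² = 1.000
te_Protocol design = (8 + 4·9 + 10)/6 = 54/6 = 9; σ²_Protocol design = ((10−8)/6)² = 0.111
te_IRB approval = (4 + 4·9 + 14)/6 = 54/6 = 9; σ²_IRB approval = ((14−4)/6)² = 2.778
te_Recruitment = (10 + 4·12 + 20)/6 = 78/6 = 13; σ²_Recruitment = ((20−10)/6)² = 2.778
te_Instrument calibration = (1 + 4·4 + 19)/6 = 36/6 = 6; σ²_Instrument calibration = ((19−1)/6)² = 9.000
te_Pilot data = (10 + 4·14 + 24)/6 = 90/6 = 15; σ²_Pilot data = ((24−10)/6)² = 5.444
te_Data collection = (8 + 4·14 + 20)/6 = 84/6 = 14; σ²_Data collection = ((20−8)/6)² = 4.000
te_Data cleaning = (1 + 4·4 + 7)/6 = 24/6 = 4; σ²_Data cleaning = ((7−1)/6)² = 1.000

Forward pass:
ES_Literature review = 0; EF_Literature review = 6
ES_Protocol design = 0; EF_Protocol design = 9
ES_IRB approval = 9; EF_IRB approval = 9+9 = 18
ES_Recruitment = 9; EF_Recruitment = 9+13 = 22
ES_Instrument calibration = 6; EF_Instrument calibration = 6+6 = 12
ES_Pilot data = max(EF_IRB approval=18, EF_Recruitment=22) = 22; EF_Pilot data = 22+15 = 37
ES_Data collection = max(EF_Literature review=6, EF_IRB approval=18) = 18; EF_Data collection = 18+14 = 32
ES_Data cleaning = max(EF_Instrument calibration=12, EF_Pilot data=37, EF_Data collection=32) = 37; EF_Data cleaning = 37+4 = 41
Expected project duration μ = 41 days. Critical path: Protocol design → Recruitment → Pilot data → Data cleaning.

Variance along critical path = 0.111 + 2.778 + 5.444 + 1.000 = 9.333
σ = √9.333 = 3.055 days

3.06 days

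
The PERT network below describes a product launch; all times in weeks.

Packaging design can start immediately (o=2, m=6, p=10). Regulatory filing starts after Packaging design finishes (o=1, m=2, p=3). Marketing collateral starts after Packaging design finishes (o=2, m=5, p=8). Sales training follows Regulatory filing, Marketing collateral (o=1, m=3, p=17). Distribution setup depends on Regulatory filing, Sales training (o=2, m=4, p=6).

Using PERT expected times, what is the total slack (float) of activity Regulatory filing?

3 weeks

te_Packaging design = (2 + 4·6 + 10)/6 = 36/6 = 6
te_Regulatory filing = (1 + 4·2 + 3)/6 = 12/6 = 2
te_Marketing collateral = (2 + 4·5 + 8)/6 = 30/6 = 5
te_Sales training = (1 + 4·3 + 17)/6 = 30/6 = 5
te_Distribution setup = (2 + 4·4 + 6)/6 = 24/6 = 4

Forward pass:
ES_Packaging design = 0; EF_Packaging design = 6
ES_Regulatory filing = 6; EF_Regulatory filing = 6+2 = 8
ES_Marketing collateral = 6; EF_Marketing collateral = 6+5 = 11
ES_Sales training = max(EF_Regulatory filing=8, EF_Marketing collateral=11) = 11; EF_Sales training = 11+5 = 16
ES_Distribution setup = max(EF_Regulatory filing=8, EF_Sales training=16) = 16; EF_Distribution setup = 16+4 = 20
Expected project duration μ = 20 weeks. Critical path: Packaging design → Marketing collateral → Sales training → Distribution setup.

Backward pass:
LF_Distribution setup = 20; LS_Distribution setup = 20−4 = 16
LF_Sales training = LS_Distribution setup = 16; LS_Sales training = 16−5 = 11
LF_Marketing collateral = LS_Sales training = 11; LS_Marketing collateral = 11−5 = 6
LF_Regulatory filing = min(LS_Sales training=11, LS_Distribution setup=16) = 11; LS_Regulatory filing = 11−2 = 9
LF_Packaging design = min(LS_Regulatory filing=9, LS_Marketing collateral=6) = 6; LS_Packaging design = 6−6 = 0
Slack_Regulatory filing = LS_Regulatory filing − ES_Regulatory filing = 9 − 6 = 3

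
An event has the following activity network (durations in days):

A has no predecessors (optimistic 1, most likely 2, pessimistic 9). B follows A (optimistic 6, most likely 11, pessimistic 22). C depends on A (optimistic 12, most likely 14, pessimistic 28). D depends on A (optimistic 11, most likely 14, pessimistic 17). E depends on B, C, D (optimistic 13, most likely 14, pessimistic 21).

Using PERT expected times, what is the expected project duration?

34 days

te_A = (1 + 4·2 + 9)/6 = 18/6 = 3
te_B = (6 + 4·11 + 22)/6 = 72/6 = 12
te_C = (12 + 4·14 + 28)/6 = 96/6 = 16
te_D = (11 + 4·14 + 17)/6 = 84/6 = 14
te_E = (13 + 4·14 + 21)/6 = 90/6 = 15

Forward pass:
ES_A = 0; EF_A = 3
ES_B = 3; EF_B = 3+12 = 15
ES_C = 3; EF_C = 3+16 = 19
ES_D = 3; EF_D = 3+14 = 17
ES_E = max(EF_B=15, EF_C=19, EF_D=17) = 19; EF_E = 19+15 = 34
Expected project duration μ = 34 days. Critical path: A → C → E.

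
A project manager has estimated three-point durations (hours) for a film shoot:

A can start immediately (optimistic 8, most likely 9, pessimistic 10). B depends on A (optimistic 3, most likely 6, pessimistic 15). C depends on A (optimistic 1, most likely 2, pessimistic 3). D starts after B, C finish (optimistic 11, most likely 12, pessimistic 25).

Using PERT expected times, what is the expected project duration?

te_A = (8 + 4·9 + 10)/6 = 54/6 = 9
te_B = (3 + 4·6 + 15)/6 = 42/6 = 7
te_C = (1 + 4·2 + 3)/6 = 12/6 = 2
te_D = (11 + 4·12 + 25)/6 = 84/6 = 14

Forward pass:
ES_A = 0; EF_A = 9
ES_B = 9; EF_B = 9+7 = 16
ES_C = 9; EF_C = 9+2 = 11
ES_D = max(EF_B=16, EF_C=11) = 16; EF_D = 16+14 = 30
Expected project duration μ = 30 hours. Critical path: A → B → D.

30 hours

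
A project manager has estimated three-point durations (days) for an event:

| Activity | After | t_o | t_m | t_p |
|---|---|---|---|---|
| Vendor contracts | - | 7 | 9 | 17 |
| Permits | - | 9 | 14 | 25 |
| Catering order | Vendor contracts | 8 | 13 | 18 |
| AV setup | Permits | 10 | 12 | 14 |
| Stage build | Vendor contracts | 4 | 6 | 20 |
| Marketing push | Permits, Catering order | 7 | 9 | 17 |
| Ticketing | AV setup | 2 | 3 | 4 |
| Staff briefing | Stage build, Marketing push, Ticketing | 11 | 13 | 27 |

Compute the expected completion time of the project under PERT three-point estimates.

48 days

te_Vendor contracts = (7 + 4·9 + 17)/6 = 60/6 = 10
te_Permits = (9 + 4·14 + 25)/6 = 90/6 = 15
te_Catering order = (8 + 4·13 + 18)/6 = 78/6 = 13
te_AV setup = (10 + 4·12 + 14)/6 = 72/6 = 12
te_Stage build = (4 + 4·6 + 20)/6 = 48/6 = 8
te_Marketing push = (7 + 4·9 + 17)/6 = 60/6 = 10
te_Ticketing = (2 + 4·3 + 4)/6 = 18/6 = 3
te_Staff briefing = (11 + 4·13 + 27)/6 = 90/6 = 15

Forward pass:
ES_Vendor contracts = 0; EF_Vendor contracts = 10
ES_Permits = 0; EF_Permits = 15
ES_Catering order = 10; EF_Catering order = 10+13 = 23
ES_AV setup = 15; EF_AV setup = 15+12 = 27
ES_Stage build = 10; EF_Stage build = 10+8 = 18
ES_Marketing push = max(EF_Permits=15, EF_Catering order=23) = 23; EF_Marketing push = 23+10 = 33
ES_Ticketing = 27; EF_Ticketing = 27+3 = 30
ES_Staff briefing = max(EF_Stage build=18, EF_Marketing push=33, EF_Ticketing=30) = 33; EF_Staff briefing = 33+15 = 48
Expected project duration μ = 48 days. Critical path: Vendor contracts → Catering order → Marketing push → Staff briefing.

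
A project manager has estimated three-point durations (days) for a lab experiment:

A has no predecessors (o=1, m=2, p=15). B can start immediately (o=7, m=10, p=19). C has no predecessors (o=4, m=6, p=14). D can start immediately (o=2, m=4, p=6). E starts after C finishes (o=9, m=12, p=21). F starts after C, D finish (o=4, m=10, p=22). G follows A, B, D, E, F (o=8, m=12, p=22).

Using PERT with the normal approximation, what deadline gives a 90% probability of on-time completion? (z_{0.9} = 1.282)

te_A = (1 + 4·2 + 15)/6 = 24/6 = 4; σ²_A = ((15−1)/6)² = 5.444
te_B = (7 + 4·10 + 19)/6 = 66/6 = 11; σ²_B = ((19−7)/6)² = 4.000
te_C = (4 + 4·6 + 14)/6 = 42/6 = 7; σ²_C = ((14−4)/6)² = 2.778
te_D = (2 + 4·4 + 6)/6 = 24/6 = 4; σ²_D = ((6−2)/6)² = 0.444
te_E = (9 + 4·12 + 21)/6 = 78/6 = 13; σ²_E = ((21−9)/6)² = 4.000
te_F = (4 + 4·10 + 22)/6 = 66/6 = 11; σ²_F = ((22−4)/6)² = 9.000
te_G = (8 + 4·12 + 22)/6 = 78/6 = 13; σ²_G = ((22−8)/6)² = 5.444

Forward pass:
ES_A = 0; EF_A = 4
ES_B = 0; EF_B = 11
ES_C = 0; EF_C = 7
ES_D = 0; EF_D = 4
ES_E = 7; EF_E = 7+13 = 20
ES_F = max(EF_C=7, EF_D=4) = 7; EF_F = 7+11 = 18
ES_G = max(EF_A=4, EF_B=11, EF_D=4, EF_E=20, EF_F=18) = 20; EF_G = 20+13 = 33
Expected project duration μ = 33 days. Critical path: C → E → G.

Variance along critical path = 2.778 + 4.000 + 5.444 = 12.222; σ = 3.496 days.
D = μ + z·σ = 33 + 1.282·3.496 = 37.5 days

37.5 days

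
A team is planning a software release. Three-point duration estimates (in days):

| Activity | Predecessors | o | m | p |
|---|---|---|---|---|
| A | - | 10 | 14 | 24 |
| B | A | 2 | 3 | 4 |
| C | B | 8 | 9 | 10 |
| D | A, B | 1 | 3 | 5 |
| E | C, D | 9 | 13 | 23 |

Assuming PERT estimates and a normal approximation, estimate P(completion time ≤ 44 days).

0.816

te_A = (10 + 4·14 + 24)/6 = 90/6 = 15; σ²_A = ((24−10)/6)² = 5.444
te_B = (2 + 4·3 + 4)/6 = 18/6 = 3; σ²_B = ((4−2)/6)² = 0.111
te_C = (8 + 4·9 + 10)/6 = 54/6 = 9; σ²_C = ((10−8)/6)² = 0.111
te_D = (1 + 4·3 + 5)/6 = 18/6 = 3; σ²_D = ((5−1)/6)² = 0.444
te_E = (9 + 4·13 + 23)/6 = 84/6 = 14; σ²_E = ((23−9)/6)² = 5.444

Forward pass:
ES_A = 0; EF_A = 15
ES_B = 15; EF_B = 15+3 = 18
ES_C = 18; EF_C = 18+9 = 27
ES_D = max(EF_A=15, EF_B=18) = 18; EF_D = 18+3 = 21
ES_E = max(EF_C=27, EF_D=21) = 27; EF_E = 27+14 = 41
Expected project duration μ = 41 days. Critical path: A → B → C → E.

Variance along critical path = 5.444 + 0.111 + 0.111 + 5.444 = 11.111; σ = √11.111 = 3.333 days.
Z = (44 − 41) / 3.333 = 0.900
P(T ≤ 44) = Φ(0.900) ≈ 0.816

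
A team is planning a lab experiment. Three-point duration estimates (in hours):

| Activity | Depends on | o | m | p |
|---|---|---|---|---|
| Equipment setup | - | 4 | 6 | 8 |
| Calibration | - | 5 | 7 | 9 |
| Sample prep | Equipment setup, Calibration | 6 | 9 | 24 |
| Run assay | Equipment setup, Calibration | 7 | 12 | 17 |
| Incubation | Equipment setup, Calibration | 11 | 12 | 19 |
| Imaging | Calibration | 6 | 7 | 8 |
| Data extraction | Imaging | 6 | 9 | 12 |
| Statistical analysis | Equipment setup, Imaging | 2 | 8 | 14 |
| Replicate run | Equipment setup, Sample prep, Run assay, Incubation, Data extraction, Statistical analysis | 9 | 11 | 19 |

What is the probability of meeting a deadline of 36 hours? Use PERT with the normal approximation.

0.685

te_Equipment setup = (4 + 4·6 + 8)/6 = 36/6 = 6; σ²_Equipment setup = ((8−4)/6)² = 0.444
te_Calibration = (5 + 4·7 + 9)/6 = 42/6 = 7; σ²_Calibration = ((9−5)/6)² = 0.444
te_Sample prep = (6 + 4·9 + 24)/6 = 66/6 = 11; σ²_Sample prep = ((24−6)/6)² = 9.000
te_Run assay = (7 + 4·12 + 17)/6 = 72/6 = 12; σ²_Run assay = ((17−7)/6)² = 2.778
te_Incubation = (11 + 4·12 + 19)/6 = 78/6 = 13; σ²_Incubation = ((19−11)/6)² = 1.778
te_Imaging = (6 + 4·7 + 8)/6 = 42/6 = 7; σ²_Imaging = ((8−6)/6)² = 0.111
te_Data extraction = (6 + 4·9 + 12)/6 = 54/6 = 9; σ²_Data extraction = ((12−6)/6)² = 1.000
te_Statistical analysis = (2 + 4·8 + 14)/6 = 48/6 = 8; σ²_Statistical analysis = ((14−2)/6)² = 4.000
te_Replicate run = (9 + 4·11 + 19)/6 = 72/6 = 12; σ²_Replicate run = ((19−9)/6)² = 2.778

Forward pass:
ES_Equipment setup = 0; EF_Equipment setup = 6
ES_Calibration = 0; EF_Calibration = 7
ES_Sample prep = max(EF_Equipment setup=6, EF_Calibration=7) = 7; EF_Sample prep = 7+11 = 18
ES_Run assay = max(EF_Equipment setup=6, EF_Calibration=7) = 7; EF_Run assay = 7+12 = 19
ES_Incubation = max(EF_Equipment setup=6, EF_Calibration=7) = 7; EF_Incubation = 7+13 = 20
ES_Imaging = 7; EF_Imaging = 7+7 = 14
ES_Data extraction = 14; EF_Data extraction = 14+9 = 23
ES_Statistical analysis = max(EF_Equipment setup=6, EF_Imaging=14) = 14; EF_Statistical analysis = 14+8 = 22
ES_Replicate run = max(EF_Equipment setup=6, EF_Sample prep=18, EF_Run assay=19, EF_Incubation=20, EF_Data extraction=23, EF_Statistical analysis=22) = 23; EF_Replicate run = 23+12 = 35
Expected project duration μ = 35 hours. Critical path: Calibration → Imaging → Data extraction → Replicate run.

Variance along critical path = 0.444 + 0.111 + 1.000 + 2.778 = 4.333; σ = √4.333 = 2.082 hours.
Z = (36 − 35) / 2.082 = 0.480
P(T ≤ 36) = Φ(0.480) ≈ 0.685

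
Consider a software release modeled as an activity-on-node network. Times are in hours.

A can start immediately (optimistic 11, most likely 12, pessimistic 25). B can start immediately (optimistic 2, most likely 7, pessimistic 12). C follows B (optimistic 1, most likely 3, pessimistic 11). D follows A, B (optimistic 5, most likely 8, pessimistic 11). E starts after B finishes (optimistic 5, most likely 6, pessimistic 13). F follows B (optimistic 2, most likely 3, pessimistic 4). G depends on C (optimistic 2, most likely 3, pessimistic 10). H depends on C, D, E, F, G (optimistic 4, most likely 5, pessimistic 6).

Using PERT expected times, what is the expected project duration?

te_A = (11 + 4·12 + 25)/6 = 84/6 = 14
te_B = (2 + 4·7 + 12)/6 = 42/6 = 7
te_C = (1 + 4·3 + 11)/6 = 24/6 = 4
te_D = (5 + 4·8 + 11)/6 = 48/6 = 8
te_E = (5 + 4·6 + 13)/6 = 42/6 = 7
te_F = (2 + 4·3 + 4)/6 = 18/6 = 3
te_G = (2 + 4·3 + 10)/6 = 24/6 = 4
te_H = (4 + 4·5 + 6)/6 = 30/6 = 5

Forward pass:
ES_A = 0; EF_A = 14
ES_B = 0; EF_B = 7
ES_C = 7; EF_C = 7+4 = 11
ES_D = max(EF_A=14, EF_B=7) = 14; EF_D = 14+8 = 22
ES_E = 7; EF_E = 7+7 = 14
ES_F = 7; EF_F = 7+3 = 10
ES_G = 11; EF_G = 11+4 = 15
ES_H = max(EF_C=11, EF_D=22, EF_E=14, EF_F=10, EF_G=15) = 22; EF_H = 22+5 = 27
Expected project duration μ = 27 hours. Critical path: A → D → H.

27 hours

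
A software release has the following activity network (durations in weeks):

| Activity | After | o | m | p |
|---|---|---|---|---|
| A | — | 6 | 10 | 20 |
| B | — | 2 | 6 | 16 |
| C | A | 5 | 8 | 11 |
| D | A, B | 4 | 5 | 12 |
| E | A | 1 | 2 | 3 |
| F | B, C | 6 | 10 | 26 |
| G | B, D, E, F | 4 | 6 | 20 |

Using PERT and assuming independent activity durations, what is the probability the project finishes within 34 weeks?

te_A = (6 + 4·10 + 20)/6 = 66/6 = 11; σ²_A = ((20−6)/6)² = 5.444
te_B = (2 + 4·6 + 16)/6 = 42/6 = 7; σ²_B = ((16−2)/6)² = 5.444
te_C = (5 + 4·8 + 11)/6 = 48/6 = 8; σ²_C = ((11−5)/6)² = 1.000
te_D = (4 + 4·5 + 12)/6 = 36/6 = 6; σ²_D = ((12−4)/6)² = 1.778
te_E = (1 + 4·2 + 3)/6 = 12/6 = 2; σ²_E = ((3−1)/6)² = 0.111
te_F = (6 + 4·10 + 26)/6 = 72/6 = 12; σ²_F = ((26−6)/6)² = 11.111
te_G = (4 + 4·6 + 20)/6 = 48/6 = 8; σ²_G = ((20−4)/6)² = 7.111

Forward pass:
ES_A = 0; EF_A = 11
ES_B = 0; EF_B = 7
ES_C = 11; EF_C = 11+8 = 19
ES_D = max(EF_A=11, EF_B=7) = 11; EF_D = 11+6 = 17
ES_E = 11; EF_E = 11+2 = 13
ES_F = max(EF_B=7, EF_C=19) = 19; EF_F = 19+12 = 31
ES_G = max(EF_B=7, EF_D=17, EF_E=13, EF_F=31) = 31; EF_G = 31+8 = 39
Expected project duration μ = 39 weeks. Critical path: A → C → F → G.

Variance along critical path = 5.444 + 1.000 + 11.111 + 7.111 = 24.667; σ = √24.667 = 4.967 weeks.
Z = (34 − 39) / 4.967 = -1.007
P(T ≤ 34) = Φ(-1.007) ≈ 0.157

0.157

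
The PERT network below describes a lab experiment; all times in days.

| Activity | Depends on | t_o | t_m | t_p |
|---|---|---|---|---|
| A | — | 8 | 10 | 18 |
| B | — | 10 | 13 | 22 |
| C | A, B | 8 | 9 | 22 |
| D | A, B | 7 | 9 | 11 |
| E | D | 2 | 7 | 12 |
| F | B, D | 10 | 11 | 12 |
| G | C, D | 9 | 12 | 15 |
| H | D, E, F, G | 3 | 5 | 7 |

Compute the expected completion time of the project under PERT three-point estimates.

42 days

te_A = (8 + 4·10 + 18)/6 = 66/6 = 11
te_B = (10 + 4·13 + 22)/6 = 84/6 = 14
te_C = (8 + 4·9 + 22)/6 = 66/6 = 11
te_D = (7 + 4·9 + 11)/6 = 54/6 = 9
te_E = (2 + 4·7 + 12)/6 = 42/6 = 7
te_F = (10 + 4·11 + 12)/6 = 66/6 = 11
te_G = (9 + 4·12 + 15)/6 = 72/6 = 12
te_H = (3 + 4·5 + 7)/6 = 30/6 = 5

Forward pass:
ES_A = 0; EF_A = 11
ES_B = 0; EF_B = 14
ES_C = max(EF_A=11, EF_B=14) = 14; EF_C = 14+11 = 25
ES_D = max(EF_A=11, EF_B=14) = 14; EF_D = 14+9 = 23
ES_E = 23; EF_E = 23+7 = 30
ES_F = max(EF_B=14, EF_D=23) = 23; EF_F = 23+11 = 34
ES_G = max(EF_C=25, EF_D=23) = 25; EF_G = 25+12 = 37
ES_H = max(EF_D=23, EF_E=30, EF_F=34, EF_G=37) = 37; EF_H = 37+5 = 42
Expected project duration μ = 42 days. Critical path: B → C → G → H.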